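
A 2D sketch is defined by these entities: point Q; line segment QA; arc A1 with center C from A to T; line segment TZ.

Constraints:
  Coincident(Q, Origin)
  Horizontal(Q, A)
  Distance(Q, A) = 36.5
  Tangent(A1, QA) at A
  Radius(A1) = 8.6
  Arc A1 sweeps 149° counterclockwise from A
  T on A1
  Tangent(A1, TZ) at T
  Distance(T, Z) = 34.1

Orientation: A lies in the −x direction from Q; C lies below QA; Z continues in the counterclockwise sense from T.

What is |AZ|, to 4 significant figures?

41.71

Q is at the origin; QA is horizontal with |QA| = 36.5 and A on the −x side, so A = (-36.50, 0.000). A1 meets QA tangentially, so CA is at right angles to QA, so C = A + (0, -8.6) = (-36.50, -8.600). On A1, A sits at bearing 90° from C; a 149° counterclockwise sweep puts T at bearing 239°, so T = C + 8.6·(cos 239°, sin 239°) = (-40.93, -15.97). Since A1 is tangent to TZ there, CT ⟂ TZ, so TZ runs along (−sin 239°, cos 239°); with |TZ| = 34.1, Z = (-11.70, -33.53). Then |AZ| = |Z − A| = 41.71.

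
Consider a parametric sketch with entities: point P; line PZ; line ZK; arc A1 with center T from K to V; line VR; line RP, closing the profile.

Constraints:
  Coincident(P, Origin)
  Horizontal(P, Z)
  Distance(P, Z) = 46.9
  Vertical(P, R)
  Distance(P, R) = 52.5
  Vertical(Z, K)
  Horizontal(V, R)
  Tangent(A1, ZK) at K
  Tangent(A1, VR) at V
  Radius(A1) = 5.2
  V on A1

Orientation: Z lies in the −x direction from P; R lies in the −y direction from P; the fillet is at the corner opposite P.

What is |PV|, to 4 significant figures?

67.05

P is at the origin; PZ is horizontal with |PZ| = 46.9 and Z on the −x side, so Z = (-46.90, 0.000). P and R share the same x with |PR| = 52.5 and R on the −y side, so R = (0.000, -52.50). The virtual corner opposite P is at (-46.90, -52.50). Since A1 is tangent to ZK there, TK ⟂ ZK and A1 meets VR tangentially, so TV is at right angles to VR, with radius 5.2, so the center T sits 5.2 in from both sides at T = (-41.70, -47.30). That places the tangent points at K = (-46.90, -47.30) on ZK and V = (-41.70, -52.50) on VR. Then |PV| = |V − P| = 67.05.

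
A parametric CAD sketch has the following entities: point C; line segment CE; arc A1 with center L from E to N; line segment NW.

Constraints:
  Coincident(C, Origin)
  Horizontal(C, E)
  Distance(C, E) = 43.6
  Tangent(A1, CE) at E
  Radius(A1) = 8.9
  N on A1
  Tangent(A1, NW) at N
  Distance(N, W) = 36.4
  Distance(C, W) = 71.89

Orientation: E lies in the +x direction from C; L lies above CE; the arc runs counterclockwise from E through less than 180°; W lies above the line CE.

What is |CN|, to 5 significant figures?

53.010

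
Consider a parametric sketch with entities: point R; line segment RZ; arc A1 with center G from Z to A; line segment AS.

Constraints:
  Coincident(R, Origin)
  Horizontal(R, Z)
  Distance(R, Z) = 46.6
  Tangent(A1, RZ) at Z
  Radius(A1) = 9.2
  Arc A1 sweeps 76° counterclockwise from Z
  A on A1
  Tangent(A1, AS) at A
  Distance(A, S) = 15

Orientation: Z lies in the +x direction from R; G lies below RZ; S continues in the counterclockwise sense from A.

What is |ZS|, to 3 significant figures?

24.9

On A1, Z sits at bearing 90° from G; a 76° counterclockwise sweep puts A at bearing 166°, so A = G + 9.2·(cos 166°, sin 166°) = (37.7, -6.97). Since A1 is tangent to AS there, GA ⟂ AS, so AS runs along (−sin 166°, cos 166°); with |AS| = 15.0, S = (34.0, -21.5). Then |ZS| = |S − Z| = 24.9.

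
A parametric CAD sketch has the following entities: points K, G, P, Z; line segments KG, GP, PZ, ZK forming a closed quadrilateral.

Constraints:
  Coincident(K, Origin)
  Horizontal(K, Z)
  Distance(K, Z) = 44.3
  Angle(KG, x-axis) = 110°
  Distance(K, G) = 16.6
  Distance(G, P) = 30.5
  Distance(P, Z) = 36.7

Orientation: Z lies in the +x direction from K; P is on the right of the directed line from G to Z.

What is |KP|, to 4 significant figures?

14.38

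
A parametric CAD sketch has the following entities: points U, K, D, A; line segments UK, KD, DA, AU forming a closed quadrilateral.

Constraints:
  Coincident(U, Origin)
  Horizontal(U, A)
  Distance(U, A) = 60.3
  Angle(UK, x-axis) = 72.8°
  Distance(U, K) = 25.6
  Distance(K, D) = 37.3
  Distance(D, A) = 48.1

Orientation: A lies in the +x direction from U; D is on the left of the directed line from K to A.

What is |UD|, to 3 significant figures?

58.8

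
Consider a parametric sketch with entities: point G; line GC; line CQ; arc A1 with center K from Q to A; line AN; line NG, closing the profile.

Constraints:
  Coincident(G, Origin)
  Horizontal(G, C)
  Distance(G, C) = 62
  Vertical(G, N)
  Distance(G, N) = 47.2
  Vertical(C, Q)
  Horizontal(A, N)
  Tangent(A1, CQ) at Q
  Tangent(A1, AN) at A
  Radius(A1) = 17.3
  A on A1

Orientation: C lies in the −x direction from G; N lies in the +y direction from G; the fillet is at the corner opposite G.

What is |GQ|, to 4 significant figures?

68.83

The virtual corner opposite G is at (-62.00, 47.20). Since A1 is tangent to CQ there, KQ ⟂ CQ and A1 meets AN tangentially, so KA is at right angles to AN, with radius 17.3, so the center K sits 17.3 in from both sides at K = (-44.70, 29.90). That places the tangent points at Q = (-62.00, 29.90) on CQ and A = (-44.70, 47.20) on AN. Then |GQ| = |Q − G| = 68.83.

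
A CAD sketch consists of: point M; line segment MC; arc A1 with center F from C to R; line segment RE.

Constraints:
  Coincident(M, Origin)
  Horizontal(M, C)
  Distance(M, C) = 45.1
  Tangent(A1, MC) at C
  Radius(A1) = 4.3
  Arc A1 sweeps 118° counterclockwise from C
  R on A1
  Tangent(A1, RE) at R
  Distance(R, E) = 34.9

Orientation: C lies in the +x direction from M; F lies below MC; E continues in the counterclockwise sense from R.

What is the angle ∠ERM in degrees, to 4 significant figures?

126.7°

On A1, C sits at bearing 90° from F; a 118° counterclockwise sweep puts R at bearing 208°, so R = F + 4.3·(cos 208°, sin 208°) = (41.30, -6.319). Since A1 is tangent to RE there, FR ⟂ RE, so RE runs along (−sin 208°, cos 208°); with |RE| = 34.9, E = (57.69, -37.13). Then cos ∠ERM = RE·RM / (|RE||RM|), giving 126.7°.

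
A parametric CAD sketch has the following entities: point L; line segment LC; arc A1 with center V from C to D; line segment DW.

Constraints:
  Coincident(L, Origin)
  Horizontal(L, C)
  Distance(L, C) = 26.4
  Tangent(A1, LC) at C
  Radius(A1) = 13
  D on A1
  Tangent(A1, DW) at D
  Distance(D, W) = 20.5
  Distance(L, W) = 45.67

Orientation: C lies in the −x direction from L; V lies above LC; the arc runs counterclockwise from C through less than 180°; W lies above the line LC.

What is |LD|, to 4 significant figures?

25.22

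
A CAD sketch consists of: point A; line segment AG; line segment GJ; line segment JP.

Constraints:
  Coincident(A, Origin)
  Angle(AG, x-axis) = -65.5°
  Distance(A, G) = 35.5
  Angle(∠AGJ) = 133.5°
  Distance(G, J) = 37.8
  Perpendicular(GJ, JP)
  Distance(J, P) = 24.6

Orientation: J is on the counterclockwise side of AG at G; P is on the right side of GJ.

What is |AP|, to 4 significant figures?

80.05

∠AGJ = 133.5°, so GJ runs at -65.5° + (180° − 133.5°) = -19.00° from the x-axis; with |GJ| = 37.8, J = G + 37.8·(cos -19.00°, sin -19.00°) = (50.46, -44.61). GJ ⟂ JP; with |JP| = 24.6 on the right of GJ, P = J + 24.6·(-0.3256, -0.9455) = (42.45, -67.87). Then |AP| = |P − A| = 80.05.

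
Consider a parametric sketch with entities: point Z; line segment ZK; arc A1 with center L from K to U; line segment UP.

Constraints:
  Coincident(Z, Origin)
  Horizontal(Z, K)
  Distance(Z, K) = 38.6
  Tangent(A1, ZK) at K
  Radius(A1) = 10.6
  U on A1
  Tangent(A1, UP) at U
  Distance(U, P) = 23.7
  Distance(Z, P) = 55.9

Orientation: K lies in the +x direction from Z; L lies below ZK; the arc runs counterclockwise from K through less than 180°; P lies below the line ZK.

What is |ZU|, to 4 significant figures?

33.90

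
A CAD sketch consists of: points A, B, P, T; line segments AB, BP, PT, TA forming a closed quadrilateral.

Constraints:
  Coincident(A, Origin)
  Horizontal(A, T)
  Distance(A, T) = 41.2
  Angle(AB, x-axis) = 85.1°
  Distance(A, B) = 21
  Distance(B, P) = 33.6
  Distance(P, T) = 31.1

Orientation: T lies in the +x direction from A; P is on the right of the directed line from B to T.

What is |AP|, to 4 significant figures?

16.41

A is at the origin; AT is horizontal with |AT| = 41.2 and T in +x, so T = (41.2, 0). AB runs at 85.1° with |AB| = 21.0, so B = (1.794, 20.92). P is determined by |BP| = 33.6 and |PT| = 31.1 together: it lies at the intersection of circle(B, 33.6) and circle(T, 31.1). With |BT| = 44.62, the foot of the radical line on BT is 24.12 from B and the perpendicular offset is √(33.6² − 24.12²) = 23.39. Taking the right-of-BT solution: P = (12.13, -11.05).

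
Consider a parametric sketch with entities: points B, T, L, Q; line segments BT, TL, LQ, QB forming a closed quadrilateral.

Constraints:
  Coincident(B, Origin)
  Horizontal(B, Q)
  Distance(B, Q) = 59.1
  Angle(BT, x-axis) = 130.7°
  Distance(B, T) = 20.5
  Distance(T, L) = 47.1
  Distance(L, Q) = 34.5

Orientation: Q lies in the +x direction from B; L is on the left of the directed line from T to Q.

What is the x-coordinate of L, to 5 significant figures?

33.175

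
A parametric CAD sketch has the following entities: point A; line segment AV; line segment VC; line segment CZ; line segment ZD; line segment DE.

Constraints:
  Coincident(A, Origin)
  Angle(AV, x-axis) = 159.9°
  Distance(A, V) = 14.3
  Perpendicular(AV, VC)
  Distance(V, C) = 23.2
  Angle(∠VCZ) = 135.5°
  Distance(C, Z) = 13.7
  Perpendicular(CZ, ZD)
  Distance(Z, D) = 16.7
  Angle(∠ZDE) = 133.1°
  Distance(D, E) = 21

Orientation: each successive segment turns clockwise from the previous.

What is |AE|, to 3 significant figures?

6.71

A is at the origin; AV runs at 159.9° with length 14.3, so V = (-13.4, 4.91). AV ⟂ VC, so VC runs at 69.9°; with |VC| = 23.2, C = (-5.46, 26.7). ∠VCZ = 135.5° gives CZ at 25.4° from the x-axis; with |CZ| = 13.7, Z = (6.92, 32.6). CZ is perpendicular to ZD, so ZD runs at -64.6°; with |ZD| = 16.7, D = (14.1, 17.5). ∠ZDE = 133.1° gives DE at -112° from the x-axis; with |DE| = 21.0, E = (6.39, -2.05). Then |AE| = |E − A| = 6.71.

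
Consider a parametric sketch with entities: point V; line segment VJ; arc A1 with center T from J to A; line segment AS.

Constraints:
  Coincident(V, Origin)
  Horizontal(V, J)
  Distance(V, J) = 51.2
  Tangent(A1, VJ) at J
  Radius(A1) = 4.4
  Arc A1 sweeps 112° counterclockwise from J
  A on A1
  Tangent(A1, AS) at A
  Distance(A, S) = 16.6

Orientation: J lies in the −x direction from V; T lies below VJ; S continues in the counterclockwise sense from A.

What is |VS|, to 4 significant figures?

53.54

On A1, J sits at bearing 90° from T; a 112° counterclockwise sweep puts A at bearing 202°, so A = T + 4.4·(cos 202°, sin 202°) = (-55.28, -6.048). The tangent condition forces TA to be normal to AS, so AS runs along (−sin 202°, cos 202°); with |AS| = 16.6, S = (-49.06, -21.44). Then |VS| = |S − V| = 53.54.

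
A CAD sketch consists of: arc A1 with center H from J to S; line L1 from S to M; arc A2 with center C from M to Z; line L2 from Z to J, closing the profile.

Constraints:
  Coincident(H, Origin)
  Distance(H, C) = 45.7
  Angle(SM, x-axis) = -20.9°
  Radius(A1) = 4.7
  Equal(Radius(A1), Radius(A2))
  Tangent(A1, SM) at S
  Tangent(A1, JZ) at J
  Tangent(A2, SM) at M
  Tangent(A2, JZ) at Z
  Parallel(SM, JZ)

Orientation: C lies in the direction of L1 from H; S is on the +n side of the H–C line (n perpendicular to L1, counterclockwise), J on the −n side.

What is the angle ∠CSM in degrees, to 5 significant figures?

5.8719°

The slot axis is L1's direction at -20.9°, so u = (cos -20.9°, sin -20.9°) = (0.93420, -0.35674) and n = (−sin -20.9°, cos -20.9°) = (0.35674, 0.93420). H is at the origin and C lies 45.7 along u from H, so C = 45.7·u = (42.693, -16.303). Tangency of A1 to both parallel lines with radius 4.7 puts S and J at H ± 4.7·n: S = (1.6767, 4.3908), J = (-1.6767, -4.3908). Equal radii place M and Z the same way about C: M = C + 4.7·n = (44.370, -11.912), Z = C − 4.7·n = (41.016, -20.694). Then cos ∠CSM = SC·SM / (|SC||SM|), giving 5.8719°.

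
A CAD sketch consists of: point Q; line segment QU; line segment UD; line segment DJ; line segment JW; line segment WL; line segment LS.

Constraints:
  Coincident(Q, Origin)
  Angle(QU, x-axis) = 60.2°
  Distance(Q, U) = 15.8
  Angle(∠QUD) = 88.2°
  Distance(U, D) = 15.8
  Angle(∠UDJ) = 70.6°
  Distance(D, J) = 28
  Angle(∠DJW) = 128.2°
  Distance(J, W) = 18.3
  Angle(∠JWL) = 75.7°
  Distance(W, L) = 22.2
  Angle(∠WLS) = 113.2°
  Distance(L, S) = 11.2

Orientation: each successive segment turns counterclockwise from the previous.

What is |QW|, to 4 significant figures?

20.02

Q is at the origin; QU runs at 60.2° with length 15.8, so U = (7.852, 13.71). ∠QUD = 88.2° gives UD at 152.0° from the x-axis; with |UD| = 15.8, D = (-6.098, 21.13). ∠UDJ = 70.6° gives DJ at -98.60° from the x-axis; with |DJ| = 28.0, J = (-10.29, -6.557). ∠DJW = 128.2° gives JW at -46.80° from the x-axis; with |JW| = 18.3, W = (2.242, -19.90). Then |QW| = |W − Q| = 20.02.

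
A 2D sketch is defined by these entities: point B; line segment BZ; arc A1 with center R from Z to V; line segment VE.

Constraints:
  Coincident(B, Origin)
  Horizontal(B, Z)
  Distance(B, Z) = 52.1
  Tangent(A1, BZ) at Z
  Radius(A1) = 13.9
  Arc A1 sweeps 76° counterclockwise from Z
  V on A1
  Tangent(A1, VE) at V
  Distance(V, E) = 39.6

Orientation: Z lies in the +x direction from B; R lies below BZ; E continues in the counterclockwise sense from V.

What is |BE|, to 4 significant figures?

56.92

On A1, Z sits at bearing 90° from R; a 76° counterclockwise sweep puts V at bearing 166°, so V = R + 13.9·(cos 166°, sin 166°) = (38.61, -10.54). The tangent condition forces RV to be normal to VE, so VE runs along (−sin 166°, cos 166°); with |VE| = 39.6, E = (29.03, -48.96). Then |BE| = |E − B| = 56.92.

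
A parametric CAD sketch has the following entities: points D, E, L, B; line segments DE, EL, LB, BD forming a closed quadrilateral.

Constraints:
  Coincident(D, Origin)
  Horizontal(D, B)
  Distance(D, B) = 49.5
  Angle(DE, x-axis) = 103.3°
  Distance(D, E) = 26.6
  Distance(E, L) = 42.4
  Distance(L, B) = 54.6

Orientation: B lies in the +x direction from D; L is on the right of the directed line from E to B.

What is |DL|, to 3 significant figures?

16.6

D is at the origin; D and B share the same y with |DB| = 49.5 and B in +x, so B = (49.5, 0). DE runs at 103.3° with |DE| = 26.6, so E = (-6.12, 25.9). L is determined by |EL| = 42.4 and |LB| = 54.6 together: it lies at the intersection of circle(E, 42.4) and circle(B, 54.6). With |EB| = 61.3, the foot of the radical line on EB is 21.0 from E and the perpendicular offset is √(42.4² − 21.0²) = 36.8. Taking the right-of-EB solution: L = (-2.59, -16.4).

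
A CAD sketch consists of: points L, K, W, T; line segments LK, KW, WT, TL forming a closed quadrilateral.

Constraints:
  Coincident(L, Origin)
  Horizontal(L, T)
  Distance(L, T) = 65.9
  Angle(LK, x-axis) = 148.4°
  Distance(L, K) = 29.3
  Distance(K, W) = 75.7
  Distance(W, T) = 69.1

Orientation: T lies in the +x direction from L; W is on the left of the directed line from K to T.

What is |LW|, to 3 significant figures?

70.9

L is at the origin; LT is horizontal with |LT| = 65.9 and T in +x, so T = (65.9, 0). LK runs at 148.4° with |LK| = 29.3, so K = (-25.0, 15.4). W is determined by |KW| = 75.7 and |WT| = 69.1 together: it lies at the intersection of circle(K, 75.7) and circle(T, 69.1). With |KT| = 92.1, the foot of the radical line on KT is 51.3 from K and the perpendicular offset is √(75.7² − 51.3²) = 55.7. Taking the left-of-KT solution: W = (34.9, 61.7).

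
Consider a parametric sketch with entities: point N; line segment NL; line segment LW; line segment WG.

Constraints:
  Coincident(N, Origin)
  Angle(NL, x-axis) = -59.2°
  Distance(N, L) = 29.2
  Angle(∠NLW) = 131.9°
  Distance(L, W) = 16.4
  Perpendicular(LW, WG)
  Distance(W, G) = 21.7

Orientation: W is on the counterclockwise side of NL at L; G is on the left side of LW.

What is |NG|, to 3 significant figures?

35.9

N is at the origin; NL runs at -59.2° with length 29.2, so L = 29.2·(cos -59.2°, sin -59.2°) = (15.0, -25.1). ∠NLW = 131.9°, so LW runs at -59.2° + (180° − 131.9°) = -11.1° from the x-axis; with |LW| = 16.4, W = L + 16.4·(cos -11.1°, sin -11.1°) = (31.0, -28.2). The perpendicularity gives WG at right angles to LW; with |WG| = 21.7 on the left of LW, G = W + 21.7·(0.193, 0.981) = (35.2, -6.94). Then |NG| = |G − N| = 35.9.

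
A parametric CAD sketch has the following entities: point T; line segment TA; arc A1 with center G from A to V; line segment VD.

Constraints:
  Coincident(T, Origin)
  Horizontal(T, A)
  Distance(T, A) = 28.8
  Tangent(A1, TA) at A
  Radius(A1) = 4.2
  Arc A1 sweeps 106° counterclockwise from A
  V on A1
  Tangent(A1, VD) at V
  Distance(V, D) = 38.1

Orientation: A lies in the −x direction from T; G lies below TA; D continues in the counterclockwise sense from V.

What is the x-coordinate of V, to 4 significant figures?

-32.84

Since A1 is tangent to TA there, GA ⟂ TA, so G = A + (0, -4.2) = (-28.80, -4.200). On A1, A sits at bearing 90° from G; a 106° counterclockwise sweep puts V at bearing 196°, so V = G + 4.2·(cos 196°, sin 196°) = (-32.84, -5.358). So V.x = -32.84.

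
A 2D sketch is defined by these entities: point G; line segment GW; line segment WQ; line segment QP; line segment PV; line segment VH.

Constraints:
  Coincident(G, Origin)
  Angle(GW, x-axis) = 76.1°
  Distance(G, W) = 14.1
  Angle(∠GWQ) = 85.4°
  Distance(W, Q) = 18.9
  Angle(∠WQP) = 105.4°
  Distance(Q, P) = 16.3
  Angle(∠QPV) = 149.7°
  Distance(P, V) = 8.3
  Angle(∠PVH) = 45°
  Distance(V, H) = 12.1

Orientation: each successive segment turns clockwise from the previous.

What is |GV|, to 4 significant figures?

22.19

∠WQP = 105.4° gives QP at -93.10° from the x-axis; with |QP| = 16.3, P = (20.43, -8.586). ∠QPV = 149.7° gives PV at -123.4° from the x-axis; with |PV| = 8.3, V = (15.86, -15.52). Then |GV| = |V − G| = 22.19.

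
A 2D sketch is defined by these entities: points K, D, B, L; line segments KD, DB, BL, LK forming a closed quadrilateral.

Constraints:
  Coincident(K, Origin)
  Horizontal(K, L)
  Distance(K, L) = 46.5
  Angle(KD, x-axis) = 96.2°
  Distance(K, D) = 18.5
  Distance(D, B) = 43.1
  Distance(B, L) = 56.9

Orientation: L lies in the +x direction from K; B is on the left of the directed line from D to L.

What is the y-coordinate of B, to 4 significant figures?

52.44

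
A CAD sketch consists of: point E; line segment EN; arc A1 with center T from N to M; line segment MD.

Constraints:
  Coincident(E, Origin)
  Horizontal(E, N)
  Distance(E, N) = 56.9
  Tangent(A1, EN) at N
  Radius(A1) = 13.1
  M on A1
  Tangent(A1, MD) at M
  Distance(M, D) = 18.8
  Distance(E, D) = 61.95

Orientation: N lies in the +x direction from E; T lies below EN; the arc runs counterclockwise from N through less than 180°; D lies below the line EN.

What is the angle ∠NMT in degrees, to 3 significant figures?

35.1°

Checks: |EN| = 56.90 ✓; |TM| = 13.10 ✓; ∠(TM, MD) = 90.00° ✓; |MD| = 18.80 ✓; |ED| = 61.95 ✓.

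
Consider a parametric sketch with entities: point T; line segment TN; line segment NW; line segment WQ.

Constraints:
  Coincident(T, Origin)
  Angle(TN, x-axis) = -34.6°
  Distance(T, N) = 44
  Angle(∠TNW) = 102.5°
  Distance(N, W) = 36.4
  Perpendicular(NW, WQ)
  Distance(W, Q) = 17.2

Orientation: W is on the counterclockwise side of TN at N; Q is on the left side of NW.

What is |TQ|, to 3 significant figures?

52.7

∠TNW = 102.5°, so NW runs at -34.6° + (180° − 102.5°) = 42.9° from the x-axis; with |NW| = 36.4, W = N + 36.4·(cos 42.9°, sin 42.9°) = (62.9, -0.207). NW ⟂ WQ; with |WQ| = 17.2 on the left of NW, Q = W + 17.2·(-0.681, 0.733) = (51.2, 12.4). Then |TQ| = |Q − T| = 52.7.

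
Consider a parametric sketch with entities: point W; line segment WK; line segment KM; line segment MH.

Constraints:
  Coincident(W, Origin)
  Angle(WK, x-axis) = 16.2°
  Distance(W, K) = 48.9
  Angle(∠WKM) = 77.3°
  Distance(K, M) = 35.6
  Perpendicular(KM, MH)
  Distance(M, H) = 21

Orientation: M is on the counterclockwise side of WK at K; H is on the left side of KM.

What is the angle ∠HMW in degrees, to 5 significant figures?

27.516°

∠WKM = 77.3°, so KM runs at 16.2° + (180° − 77.3°) = 118.90° from the x-axis; with |KM| = 35.6, M = K + 35.6·(cos 118.90°, sin 118.90°) = (29.754, 44.809). KM is perpendicular to MH; with |MH| = 21.0 on the left of KM, H = M + 21.0·(-0.87546, -0.48328) = (11.369, 34.660). Then cos ∠HMW = MH·MW / (|MH||MW|), giving 27.516°.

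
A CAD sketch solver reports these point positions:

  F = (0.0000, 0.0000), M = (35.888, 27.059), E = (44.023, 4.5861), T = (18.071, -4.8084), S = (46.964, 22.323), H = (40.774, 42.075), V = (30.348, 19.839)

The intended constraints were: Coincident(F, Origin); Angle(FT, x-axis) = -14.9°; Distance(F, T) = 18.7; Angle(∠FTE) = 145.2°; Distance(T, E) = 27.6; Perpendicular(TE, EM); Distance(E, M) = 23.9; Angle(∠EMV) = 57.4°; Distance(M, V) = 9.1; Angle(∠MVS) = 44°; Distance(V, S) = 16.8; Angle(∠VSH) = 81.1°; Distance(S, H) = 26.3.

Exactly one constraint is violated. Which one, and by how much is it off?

Distance(S, H) = 26.3 — off by 5.60.

F = (0.00, 0.00) ✓; FT at -14.90° ✓; |FT| = 18.70 ✓; ∠FTE = 145.2° ✓; |TE| = 27.60 ✓; ∠(TE, EM) = 90.00° ✓; |EM| = 23.90 ✓; ∠EMV = 57.40° ✓; |MV| = 9.101 ✓; ∠MVS = 44.00° ✓; |VS| = 16.80 ✓; ∠VSH = 81.10° ✓; |SH| = 20.70 ✗.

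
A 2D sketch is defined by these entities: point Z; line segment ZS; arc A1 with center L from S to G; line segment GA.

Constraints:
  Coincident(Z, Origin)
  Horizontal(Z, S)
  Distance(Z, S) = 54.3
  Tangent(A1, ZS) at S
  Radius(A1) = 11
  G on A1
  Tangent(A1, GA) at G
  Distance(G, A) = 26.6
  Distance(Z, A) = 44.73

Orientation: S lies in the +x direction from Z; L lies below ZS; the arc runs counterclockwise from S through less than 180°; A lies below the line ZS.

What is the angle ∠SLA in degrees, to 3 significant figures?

132°

Checks: ∠(LS, SZ) = 90.00° ✓; |LS| = 11.00 ✓; |LG| = 11.00 ✓; ∠(LG, GA) = 90.00° ✓; |GA| = 26.60 ✓; |ZA| = 44.73 ✓.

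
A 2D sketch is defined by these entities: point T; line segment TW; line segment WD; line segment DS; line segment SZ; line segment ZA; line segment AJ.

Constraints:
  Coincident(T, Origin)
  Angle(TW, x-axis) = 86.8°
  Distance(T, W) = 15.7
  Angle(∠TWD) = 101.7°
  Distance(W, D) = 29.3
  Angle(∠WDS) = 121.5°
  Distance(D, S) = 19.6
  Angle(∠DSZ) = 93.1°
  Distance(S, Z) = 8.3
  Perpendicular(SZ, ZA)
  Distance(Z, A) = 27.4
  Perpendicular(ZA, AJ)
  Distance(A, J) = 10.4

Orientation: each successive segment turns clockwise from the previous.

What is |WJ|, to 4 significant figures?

26.66

T is at the origin; TW runs at 86.8° with length 15.7, so W = (0.8764, 15.68). ∠TWD = 101.7° gives WD at 8.500° from the x-axis; with |WD| = 29.3, D = (29.85, 20.01). ∠WDS = 121.5° gives DS at -50.00° from the x-axis; with |DS| = 19.6, S = (42.45, 4.992). ∠DSZ = 93.1° gives SZ at -136.9° from the x-axis; with |SZ| = 8.3, Z = (36.39, -0.6793). The perpendicularity gives ZA at right angles to SZ, so ZA runs at 133.1°; with |ZA| = 27.4, A = (17.67, 19.33). ZA is perpendicular to AJ, so AJ runs at 43.10°; with |AJ| = 10.4, J = (25.26, 26.43). Then |WJ| = |J − W| = 26.66.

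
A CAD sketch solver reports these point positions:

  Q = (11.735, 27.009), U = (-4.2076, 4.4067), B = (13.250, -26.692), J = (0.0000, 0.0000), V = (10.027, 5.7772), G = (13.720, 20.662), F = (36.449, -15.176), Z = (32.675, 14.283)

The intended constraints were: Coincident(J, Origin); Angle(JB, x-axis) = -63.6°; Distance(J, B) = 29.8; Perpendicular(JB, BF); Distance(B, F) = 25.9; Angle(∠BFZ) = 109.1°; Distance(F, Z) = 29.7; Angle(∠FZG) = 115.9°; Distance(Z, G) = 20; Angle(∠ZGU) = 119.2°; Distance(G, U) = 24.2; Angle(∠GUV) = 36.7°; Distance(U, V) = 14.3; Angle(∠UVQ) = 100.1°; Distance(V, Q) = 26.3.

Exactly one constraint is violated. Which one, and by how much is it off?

Distance(V, Q) = 26.3 — off by 5.00.

J = (0.00, 0.00) ✓; JB at -63.60° ✓; |JB| = 29.80 ✓; ∠(JB, BF) = 90.00° ✓; |BF| = 25.90 ✓; ∠BFZ = 109.1° ✓; |FZ| = 29.70 ✓; ∠FZG = 115.9° ✓; |ZG| = 20.00 ✓; ∠ZGU = 119.2° ✓; |GU| = 24.20 ✓; ∠GUV = 36.70° ✓; |UV| = 14.30 ✓; ∠UVQ = 100.1° ✓; |VQ| = 21.30 ✗.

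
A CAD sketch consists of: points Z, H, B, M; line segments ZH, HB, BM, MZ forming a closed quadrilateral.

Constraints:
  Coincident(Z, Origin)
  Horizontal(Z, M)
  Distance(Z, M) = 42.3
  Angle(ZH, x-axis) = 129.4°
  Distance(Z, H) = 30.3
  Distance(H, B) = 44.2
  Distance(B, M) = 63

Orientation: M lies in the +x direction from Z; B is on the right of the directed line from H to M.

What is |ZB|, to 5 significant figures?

26.936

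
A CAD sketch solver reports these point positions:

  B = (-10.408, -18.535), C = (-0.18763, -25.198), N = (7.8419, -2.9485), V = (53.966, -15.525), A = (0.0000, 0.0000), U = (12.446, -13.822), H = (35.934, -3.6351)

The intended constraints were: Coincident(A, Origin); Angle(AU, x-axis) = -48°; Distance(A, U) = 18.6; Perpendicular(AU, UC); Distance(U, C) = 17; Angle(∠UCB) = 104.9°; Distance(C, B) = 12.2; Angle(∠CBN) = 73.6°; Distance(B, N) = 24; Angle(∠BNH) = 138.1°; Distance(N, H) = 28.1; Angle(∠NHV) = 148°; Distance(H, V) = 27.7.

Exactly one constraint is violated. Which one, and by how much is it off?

Distance(H, V) = 27.7 — off by 6.10.

A = (0.00, 0.00) ✓; AU at -48.00° ✓; |AU| = 18.60 ✓; ∠(AU, UC) = 90.00° ✓; |UC| = 17.00 ✓; ∠UCB = 104.9° ✓; |CB| = 12.20 ✓; ∠CBN = 73.60° ✓; |BN| = 24.00 ✓; ∠BNH = 138.1° ✓; |NH| = 28.10 ✓; ∠NHV = 148.0° ✓; |HV| = 21.60 ✗.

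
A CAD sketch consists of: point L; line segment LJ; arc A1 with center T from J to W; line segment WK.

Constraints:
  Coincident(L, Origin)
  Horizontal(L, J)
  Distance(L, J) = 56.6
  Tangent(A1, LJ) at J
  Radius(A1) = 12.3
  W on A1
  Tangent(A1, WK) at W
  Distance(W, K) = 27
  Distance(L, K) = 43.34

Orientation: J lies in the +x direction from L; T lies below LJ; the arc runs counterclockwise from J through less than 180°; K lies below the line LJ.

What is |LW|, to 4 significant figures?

46.45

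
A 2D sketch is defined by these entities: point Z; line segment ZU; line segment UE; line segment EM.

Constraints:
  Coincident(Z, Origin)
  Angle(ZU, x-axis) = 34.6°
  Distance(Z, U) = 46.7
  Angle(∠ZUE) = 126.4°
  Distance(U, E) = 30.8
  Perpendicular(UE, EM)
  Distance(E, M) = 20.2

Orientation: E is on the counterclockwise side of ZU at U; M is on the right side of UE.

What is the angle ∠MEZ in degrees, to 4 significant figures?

122.7°

∠ZUE = 126.4°, so UE runs at 34.6° + (180° − 126.4°) = 88.20° from the x-axis; with |UE| = 30.8, E = U + 30.8·(cos 88.20°, sin 88.20°) = (39.41, 57.30). UE is perpendicular to EM; with |EM| = 20.2 on the right of UE, M = E + 20.2·(0.9995, -0.03141) = (59.60, 56.67). Then cos ∠MEZ = EM·EZ / (|EM||EZ|), giving 122.7°.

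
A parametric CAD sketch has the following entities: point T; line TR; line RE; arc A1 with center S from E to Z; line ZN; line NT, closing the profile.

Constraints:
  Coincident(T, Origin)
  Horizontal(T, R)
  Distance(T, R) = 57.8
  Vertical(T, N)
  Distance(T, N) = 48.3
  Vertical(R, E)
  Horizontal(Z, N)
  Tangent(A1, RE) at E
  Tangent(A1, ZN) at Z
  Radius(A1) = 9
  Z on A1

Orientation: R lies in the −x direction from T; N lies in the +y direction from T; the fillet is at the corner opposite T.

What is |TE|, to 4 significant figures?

69.90

T is at the origin; T and R share the same y with |TR| = 57.8 and R on the −x side, so R = (-57.80, 0.000). TN is vertical with |TN| = 48.3 and N on the +y side, so N = (0.000, 48.30). The virtual corner opposite T is at (-57.80, 48.30). The tangent condition forces SE to be normal to RE and the tangent condition forces SZ to be normal to ZN, with radius 9.0, so the center S sits 9.0 in from both sides at S = (-48.80, 39.30). That places the tangent points at E = (-57.80, 39.30) on RE and Z = (-48.80, 48.30) on ZN. Then |TE| = |E − T| = 69.90.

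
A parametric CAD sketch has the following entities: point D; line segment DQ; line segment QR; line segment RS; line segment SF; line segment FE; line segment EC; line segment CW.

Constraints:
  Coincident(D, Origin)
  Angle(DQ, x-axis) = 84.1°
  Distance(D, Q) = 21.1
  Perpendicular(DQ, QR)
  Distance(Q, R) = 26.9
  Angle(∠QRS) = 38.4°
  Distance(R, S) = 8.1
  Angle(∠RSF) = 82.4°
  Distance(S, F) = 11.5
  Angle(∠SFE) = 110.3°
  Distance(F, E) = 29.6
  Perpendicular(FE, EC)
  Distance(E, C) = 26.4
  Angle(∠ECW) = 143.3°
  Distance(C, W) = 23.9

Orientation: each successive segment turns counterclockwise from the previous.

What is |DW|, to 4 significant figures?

60.45

D is at the origin; DQ runs at 84.1° with length 21.1, so Q = (2.169, 20.99). DQ ⟂ QR, so QR runs at 174.1°; with |QR| = 26.9, R = (-24.59, 23.75). ∠QRS = 38.4° gives RS at -44.30° from the x-axis; with |RS| = 8.1, S = (-18.79, 18.10). ∠RSF = 82.4° gives SF at 53.30° from the x-axis; with |SF| = 11.5, F = (-11.92, 27.32). ∠SFE = 110.3° gives FE at 123.0° from the x-axis; with |FE| = 29.6, E = (-28.04, 52.14). The perpendicularity gives EC at right angles to FE, so EC runs at -147.0°; with |EC| = 26.4, C = (-50.18, 37.76). ∠ECW = 143.3° gives CW at -110.3° from the x-axis; with |CW| = 23.9, W = (-58.47, 15.35). Then |DW| = |W − D| = 60.45.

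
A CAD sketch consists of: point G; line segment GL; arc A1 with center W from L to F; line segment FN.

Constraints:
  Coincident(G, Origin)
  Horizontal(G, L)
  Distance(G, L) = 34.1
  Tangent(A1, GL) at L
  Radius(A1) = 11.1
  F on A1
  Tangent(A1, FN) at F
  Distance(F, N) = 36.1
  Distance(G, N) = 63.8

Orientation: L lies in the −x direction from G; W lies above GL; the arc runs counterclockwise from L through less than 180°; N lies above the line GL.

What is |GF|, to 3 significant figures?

29.5

Checks: |WF| = 11.10 ✓; ∠(WF, FN) = 90.00° ✓; |FN| = 36.10 ✓; |GN| = 63.80 ✓.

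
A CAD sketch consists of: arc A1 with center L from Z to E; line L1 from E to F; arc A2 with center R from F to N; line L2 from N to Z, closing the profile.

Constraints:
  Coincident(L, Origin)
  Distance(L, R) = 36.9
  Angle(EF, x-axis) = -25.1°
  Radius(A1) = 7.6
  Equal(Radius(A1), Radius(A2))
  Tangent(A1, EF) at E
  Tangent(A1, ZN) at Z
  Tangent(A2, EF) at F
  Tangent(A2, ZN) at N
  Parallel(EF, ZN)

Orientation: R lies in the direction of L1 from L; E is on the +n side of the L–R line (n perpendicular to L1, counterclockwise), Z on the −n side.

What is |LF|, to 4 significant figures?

37.67

The slot axis is L1's direction at -25.1°, so u = (cos -25.1°, sin -25.1°) = (0.9056, -0.4242) and n = (−sin -25.1°, cos -25.1°) = (0.4242, 0.9056). L is at the origin and R lies 36.9 along u from L, so R = 36.9·u = (33.42, -15.65). Tangency of A1 to both parallel lines with radius 7.6 puts E and Z at L ± 7.6·n: E = (3.224, 6.882), Z = (-3.224, -6.882). Equal radii place F and N the same way about R: F = R + 7.6·n = (36.64, -8.771), N = R − 7.6·n = (30.19, -22.54). Then |LF| = |F − L| = 37.67.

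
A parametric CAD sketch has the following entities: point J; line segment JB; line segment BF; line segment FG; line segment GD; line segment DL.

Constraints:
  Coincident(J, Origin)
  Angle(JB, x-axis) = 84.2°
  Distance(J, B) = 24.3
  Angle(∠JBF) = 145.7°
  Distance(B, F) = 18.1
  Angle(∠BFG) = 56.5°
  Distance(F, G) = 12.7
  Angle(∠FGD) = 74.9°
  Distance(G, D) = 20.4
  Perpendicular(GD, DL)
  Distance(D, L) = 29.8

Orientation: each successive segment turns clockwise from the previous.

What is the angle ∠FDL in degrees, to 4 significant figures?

54.34°

J is at the origin; JB runs at 84.2° with length 24.3, so B = (2.456, 24.18). ∠JBF = 145.7° gives BF at 49.90° from the x-axis; with |BF| = 18.1, F = (14.11, 38.02). ∠BFG = 56.5° gives FG at -73.60° from the x-axis; with |FG| = 12.7, G = (17.70, 25.84). ∠FGD = 74.9° gives GD at -178.7° from the x-axis; with |GD| = 20.4, D = (-2.695, 25.37). GD ⟂ DL, so DL runs at 91.30°; with |DL| = 29.8, L = (-3.371, 55.17). Then cos ∠FDL = DF·DL / (|DF||DL|), giving 54.34°.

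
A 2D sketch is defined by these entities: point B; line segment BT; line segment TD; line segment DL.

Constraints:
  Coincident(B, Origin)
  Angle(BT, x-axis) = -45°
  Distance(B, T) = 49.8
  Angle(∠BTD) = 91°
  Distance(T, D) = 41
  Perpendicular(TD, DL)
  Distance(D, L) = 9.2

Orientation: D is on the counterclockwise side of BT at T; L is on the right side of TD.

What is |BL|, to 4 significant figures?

72.34

B is at the origin; BT runs at -45.0° with length 49.8, so T = 49.8·(cos -45.0°, sin -45.0°) = (35.21, -35.21). ∠BTD = 91.0°, so TD runs at -45.0° + (180° − 91.0°) = 44.00° from the x-axis; with |TD| = 41.0, D = T + 41.0·(cos 44.00°, sin 44.00°) = (64.71, -6.733). The perpendicularity gives DL at right angles to TD; with |DL| = 9.2 on the right of TD, L = D + 9.2·(0.6947, -0.7193) = (71.10, -13.35). Then |BL| = |L − B| = 72.34.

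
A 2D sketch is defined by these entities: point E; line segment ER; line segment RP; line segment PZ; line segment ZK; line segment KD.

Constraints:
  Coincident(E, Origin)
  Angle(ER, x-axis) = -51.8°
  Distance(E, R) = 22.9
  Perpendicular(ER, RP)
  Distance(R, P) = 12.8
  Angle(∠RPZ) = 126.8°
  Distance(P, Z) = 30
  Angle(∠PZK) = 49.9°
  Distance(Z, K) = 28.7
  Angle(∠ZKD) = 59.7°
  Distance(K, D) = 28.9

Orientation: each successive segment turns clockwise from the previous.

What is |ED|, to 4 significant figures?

30.55

E is at the origin; ER runs at -51.8° with length 22.9, so R = (14.16, -18.00). The perpendicularity gives RP at right angles to ER, so RP runs at -141.8°; with |RP| = 12.8, P = (4.103, -25.91). ∠RPZ = 126.8° gives PZ at 165.0° from the x-axis; with |PZ| = 30.0, Z = (-24.88, -18.15). ∠PZK = 49.9° gives ZK at 34.90° from the x-axis; with |ZK| = 28.7, K = (-1.337, -1.727). ∠ZKD = 59.7° gives KD at -85.40° from the x-axis; with |KD| = 28.9, D = (0.9809, -30.53). Then |ED| = |D − E| = 30.55.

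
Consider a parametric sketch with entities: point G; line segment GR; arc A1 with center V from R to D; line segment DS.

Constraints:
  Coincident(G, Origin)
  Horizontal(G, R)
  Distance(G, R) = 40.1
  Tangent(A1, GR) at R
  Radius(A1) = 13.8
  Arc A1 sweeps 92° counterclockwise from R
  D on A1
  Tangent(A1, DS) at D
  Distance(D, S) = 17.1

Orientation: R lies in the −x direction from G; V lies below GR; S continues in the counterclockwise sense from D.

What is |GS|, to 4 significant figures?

61.84

On A1, R sits at bearing 90° from V; a 92° counterclockwise sweep puts D at bearing 182°, so D = V + 13.8·(cos 182°, sin 182°) = (-53.89, -14.28). Since A1 is tangent to DS there, VD ⟂ DS, so DS runs along (−sin 182°, cos 182°); with |DS| = 17.1, S = (-53.29, -31.37). Then |GS| = |S − G| = 61.84.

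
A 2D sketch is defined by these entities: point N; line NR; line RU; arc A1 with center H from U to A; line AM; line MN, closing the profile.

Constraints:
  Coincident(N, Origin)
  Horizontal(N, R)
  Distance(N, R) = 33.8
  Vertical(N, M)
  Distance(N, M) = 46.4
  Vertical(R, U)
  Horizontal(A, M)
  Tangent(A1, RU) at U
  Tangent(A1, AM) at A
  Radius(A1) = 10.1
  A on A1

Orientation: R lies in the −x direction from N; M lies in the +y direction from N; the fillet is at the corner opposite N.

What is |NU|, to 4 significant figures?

49.60

The virtual corner opposite N is at (-33.80, 46.40). The tangent condition forces HU to be normal to RU and the tangent condition forces HA to be normal to AM, with radius 10.1, so the center H sits 10.1 in from both sides at H = (-23.70, 36.30). That places the tangent points at U = (-33.80, 36.30) on RU and A = (-23.70, 46.40) on AM. Then |NU| = |U − N| = 49.60.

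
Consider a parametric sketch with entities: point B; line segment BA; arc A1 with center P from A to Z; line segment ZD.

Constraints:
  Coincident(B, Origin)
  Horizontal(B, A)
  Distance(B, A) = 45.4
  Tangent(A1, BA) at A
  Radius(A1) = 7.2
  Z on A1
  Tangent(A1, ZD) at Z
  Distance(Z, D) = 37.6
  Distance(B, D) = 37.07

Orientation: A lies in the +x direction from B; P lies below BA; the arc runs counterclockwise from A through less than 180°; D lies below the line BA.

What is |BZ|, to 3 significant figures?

39.8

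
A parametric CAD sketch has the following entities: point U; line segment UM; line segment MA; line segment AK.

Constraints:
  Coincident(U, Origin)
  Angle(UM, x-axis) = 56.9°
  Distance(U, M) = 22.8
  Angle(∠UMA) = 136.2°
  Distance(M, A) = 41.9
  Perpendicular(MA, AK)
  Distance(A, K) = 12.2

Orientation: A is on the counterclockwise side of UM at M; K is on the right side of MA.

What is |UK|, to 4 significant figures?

64.72

U is at the origin; UM runs at 56.9° with length 22.8, so M = 22.8·(cos 56.9°, sin 56.9°) = (12.45, 19.10). ∠UMA = 136.2°, so MA runs at 56.9° + (180° − 136.2°) = 100.7° from the x-axis; with |MA| = 41.9, A = M + 41.9·(cos 100.7°, sin 100.7°) = (4.672, 60.27). MA is perpendicular to AK; with |AK| = 12.2 on the right of MA, K = A + 12.2·(0.9826, 0.1857) = (16.66, 62.54). Then |UK| = |K − U| = 64.72.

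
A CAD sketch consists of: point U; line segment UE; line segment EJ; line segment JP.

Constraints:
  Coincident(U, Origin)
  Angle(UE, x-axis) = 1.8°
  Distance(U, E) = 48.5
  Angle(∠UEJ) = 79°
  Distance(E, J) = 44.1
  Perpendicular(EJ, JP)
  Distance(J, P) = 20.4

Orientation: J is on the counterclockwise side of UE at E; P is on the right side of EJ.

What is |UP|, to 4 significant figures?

76.42

∠UEJ = 79.0°, so EJ runs at 1.8° + (180° − 79.0°) = 102.8° from the x-axis; with |EJ| = 44.1, J = E + 44.1·(cos 102.8°, sin 102.8°) = (38.71, 44.53). EJ is perpendicular to JP; with |JP| = 20.4 on the right of EJ, P = J + 20.4·(0.9751, 0.2215) = (58.60, 49.05). Then |UP| = |P − U| = 76.42.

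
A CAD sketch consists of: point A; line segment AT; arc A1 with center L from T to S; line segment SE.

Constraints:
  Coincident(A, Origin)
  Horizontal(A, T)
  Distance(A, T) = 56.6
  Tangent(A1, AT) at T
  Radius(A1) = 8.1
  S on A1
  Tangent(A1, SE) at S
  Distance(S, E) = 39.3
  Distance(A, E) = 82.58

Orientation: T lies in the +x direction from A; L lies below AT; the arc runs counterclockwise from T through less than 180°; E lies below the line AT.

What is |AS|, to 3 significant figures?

50.9

A is at the origin; A and T share the same y with |AT| = 56.6 and T on the +x side, so T = (56.6, 0.00). Tangency of A1 to AT means the radius LT is perpendicular to AT, so L = T + (0, -8.1) = (56.6, -8.10). Since LS ⟂ SE (tangency), |LE| = √(8.1² + 39.3²) = 40.1 regardless of where S sits on A1. So E lies on both circle(A, 82.58) and circle(L, 40.1); the below-AT intersection is E = (68.2, -46.5). S is the foot of the tangent from E: S = (49.5, -12.0).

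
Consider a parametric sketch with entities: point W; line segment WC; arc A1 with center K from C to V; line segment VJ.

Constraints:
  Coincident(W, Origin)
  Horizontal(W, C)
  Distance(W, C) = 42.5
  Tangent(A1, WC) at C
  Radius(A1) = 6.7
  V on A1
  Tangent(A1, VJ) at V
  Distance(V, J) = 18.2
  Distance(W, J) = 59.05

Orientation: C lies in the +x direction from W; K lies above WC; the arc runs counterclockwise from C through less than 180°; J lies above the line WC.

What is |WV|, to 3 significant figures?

49.0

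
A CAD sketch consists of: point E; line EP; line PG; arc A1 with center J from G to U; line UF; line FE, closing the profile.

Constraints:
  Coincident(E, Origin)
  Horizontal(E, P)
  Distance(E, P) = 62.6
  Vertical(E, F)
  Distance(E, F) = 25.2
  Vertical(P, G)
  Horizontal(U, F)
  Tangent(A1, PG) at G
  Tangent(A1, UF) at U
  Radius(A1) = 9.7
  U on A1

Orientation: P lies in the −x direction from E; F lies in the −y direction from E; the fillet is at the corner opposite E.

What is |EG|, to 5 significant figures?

64.490

E is at the origin; E and P share the same y with |EP| = 62.6 and P on the −x side, so P = (-62.600, 0.0000). E and F share the same x with |EF| = 25.2 and F on the −y side, so F = (0.0000, -25.200). The virtual corner opposite E is at (-62.600, -25.200). Tangency of A1 to PG means the radius JG is perpendicular to PG and the tangent condition forces JU to be normal to UF, with radius 9.7, so the center J sits 9.7 in from both sides at J = (-52.900, -15.500). That places the tangent points at G = (-62.600, -15.500) on PG and U = (-52.900, -25.200) on UF. Then |EG| = |G − E| = 64.490.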